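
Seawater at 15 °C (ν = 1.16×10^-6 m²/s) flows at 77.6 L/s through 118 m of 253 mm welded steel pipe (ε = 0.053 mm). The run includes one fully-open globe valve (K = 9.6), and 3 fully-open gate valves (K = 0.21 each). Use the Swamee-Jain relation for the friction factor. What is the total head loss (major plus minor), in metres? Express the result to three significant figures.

V = 4Q/(πD²) = 1.544 m/s; V²/2g = 0.1214 m
Re = 3.37×10^5, ε/D = 2.09×10^-4 → f = 0.01619 (Swamee-Jain)
Major: h_f = f(L/D)·V²/2g = 0.01619·466.4·0.1214 = 0.9168 m
Minor: ΣK = 10.2; h_m = ΣK·V²/2g = 1.242 m
Total H_L = 0.9168 + 1.242 = 2.159 m

H_L ≈ 2.16 m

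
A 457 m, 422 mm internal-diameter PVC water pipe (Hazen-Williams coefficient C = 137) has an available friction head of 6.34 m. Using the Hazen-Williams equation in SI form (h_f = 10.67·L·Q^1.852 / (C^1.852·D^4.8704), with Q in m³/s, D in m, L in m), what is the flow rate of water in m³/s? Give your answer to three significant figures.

Q ≈ 0.392 m³/s

Rearranging: Q = [h_f·C^1.852·D^4.8704 / (10.67·L)]^(1/1.852)
Q = [6.34·137^1.852·0.422^4.8704 / (10.67·457)]^0.540 = 0.3918 m³/s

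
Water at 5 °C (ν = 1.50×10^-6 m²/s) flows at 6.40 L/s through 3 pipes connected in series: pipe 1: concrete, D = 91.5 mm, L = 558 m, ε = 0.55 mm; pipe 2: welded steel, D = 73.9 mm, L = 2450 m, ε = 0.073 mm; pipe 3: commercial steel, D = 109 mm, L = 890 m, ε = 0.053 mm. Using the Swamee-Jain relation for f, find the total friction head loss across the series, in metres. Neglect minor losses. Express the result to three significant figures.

Pipe 1: V = 0.9733 m/s, Re = 5.94×10^4, ε/D = 0.00601, f = 0.03384, h_1 = f(L/D)V²/2g = 9.965 m
Pipe 2: V = 1.492 m/s, Re = 7.35×10^4, ε/D = 9.88×10^-4, f = 0.02302, h_2 = f(L/D)V²/2g = 86.60 m
Pipe 3: V = 0.6859 m/s, Re = 4.98×10^4, ε/D = 4.86×10^-4, f = 0.02259, h_3 = f(L/D)V²/2g = 4.422 m
Series → Q common, losses add: H = Σh = 101.0 m

H ≈ 101 m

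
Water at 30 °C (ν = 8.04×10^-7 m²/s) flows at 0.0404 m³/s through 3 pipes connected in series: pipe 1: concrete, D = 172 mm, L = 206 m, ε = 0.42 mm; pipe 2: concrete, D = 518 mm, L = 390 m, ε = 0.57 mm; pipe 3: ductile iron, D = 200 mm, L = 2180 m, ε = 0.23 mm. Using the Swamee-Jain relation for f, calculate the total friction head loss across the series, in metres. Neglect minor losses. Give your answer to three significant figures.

Pipe 1: V = 1.739 m/s, Re = 3.72×10^5, ε/D = 0.00244, f = 0.02527, h_1 = f(L/D)V²/2g = 4.664 m
Pipe 2: V = 0.1917 m/s, Re = 1.24×10^5, ε/D = 0.00110, f = 0.02229, h_2 = f(L/D)V²/2g = 0.03143 m
Pipe 3: V = 1.286 m/s, Re = 3.20×10^5, ε/D = 0.00115, f = 0.02129, h_3 = f(L/D)V²/2g = 19.56 m
Series → Q common, losses add: H = Σh = 24.26 m

H ≈ 24.3 m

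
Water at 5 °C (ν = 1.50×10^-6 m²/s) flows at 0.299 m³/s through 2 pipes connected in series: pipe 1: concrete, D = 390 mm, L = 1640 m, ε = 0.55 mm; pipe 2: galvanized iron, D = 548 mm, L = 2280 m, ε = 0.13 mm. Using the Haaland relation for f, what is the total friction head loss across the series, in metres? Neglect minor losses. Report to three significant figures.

Pipe 1: V = 2.503 m/s, Re = 6.51×10^5, ε/D = 0.00141, f = 0.02175, h_1 = f(L/D)V²/2g = 29.20 m
Pipe 2: V = 1.268 m/s, Re = 4.63×10^5, ε/D = 2.37×10^-4, f = 0.01572, h_2 = f(L/D)V²/2g = 5.357 m
Series → Q common, losses add: H = Σh = 34.56 m

H ≈ 34.6 m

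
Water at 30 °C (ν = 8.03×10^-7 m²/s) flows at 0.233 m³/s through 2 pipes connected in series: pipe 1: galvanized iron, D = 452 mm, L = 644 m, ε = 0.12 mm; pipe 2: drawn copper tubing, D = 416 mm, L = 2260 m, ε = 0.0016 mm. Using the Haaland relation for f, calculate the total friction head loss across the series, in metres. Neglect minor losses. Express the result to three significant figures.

Pipe 1: V = 1.452 m/s, Re = 8.17×10^5, ε/D = 2.65×10^-4, f = 0.01542, h_1 = f(L/D)V²/2g = 2.361 m
Pipe 2: V = 1.714 m/s, Re = 8.88×10^5, ε/D = 3.85×10^-6, f = 0.01188, h_2 = f(L/D)V²/2g = 9.667 m
Series → Q common, losses add: H = Σh = 12.03 m

H ≈ 12.0 m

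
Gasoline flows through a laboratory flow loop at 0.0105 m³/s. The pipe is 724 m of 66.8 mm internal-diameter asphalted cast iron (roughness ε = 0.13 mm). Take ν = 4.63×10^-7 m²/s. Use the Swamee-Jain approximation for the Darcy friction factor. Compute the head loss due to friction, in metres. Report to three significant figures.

h_f ≈ 118 m

V = 4Q/(πD²) = 4·0.0105/(π·0.0668²) = 2.996 m/s
Re = VD/ν = 2.996·0.0668/4.63×10^-7 = 4.32×10^5 → turbulent
ε/D = 0.13/66.8 = 0.00195
Swamee-Jain: f = 0.02381
h_f = f(L/D)V²/(2g) = 0.02381·(724/0.0668)·2.996²/(2·9.81) = 118.0 m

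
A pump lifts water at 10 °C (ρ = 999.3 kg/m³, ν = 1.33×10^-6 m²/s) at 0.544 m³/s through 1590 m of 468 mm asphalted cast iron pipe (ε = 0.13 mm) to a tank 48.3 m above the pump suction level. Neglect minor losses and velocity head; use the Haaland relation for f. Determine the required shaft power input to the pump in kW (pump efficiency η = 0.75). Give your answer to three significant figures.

V = 4Q/(πD²) = 3.162 m/s; Re = 1.11×10^6; ε/D = 2.78×10^-4; f = 0.01533
h_f = f(L/D)V²/2g = 26.55 m
Total head H = z + h_f = 48.3 + 26.55 = 74.85 m
P_hyd = ρgQH = 999.3·9.81·0.544·74.85 = 399.2 kW
P_shaft = P_hyd/η = 399.2/0.75 = 532.2 kW

P_shaft ≈ 532 kW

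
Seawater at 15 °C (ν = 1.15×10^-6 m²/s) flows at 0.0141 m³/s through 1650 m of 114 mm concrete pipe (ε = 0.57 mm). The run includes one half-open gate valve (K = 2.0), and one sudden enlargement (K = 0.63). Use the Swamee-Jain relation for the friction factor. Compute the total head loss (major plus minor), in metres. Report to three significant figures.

H_L ≈ 44.3 m

V = 4Q/(πD²) = 1.381 m/s; V²/2g = 0.09726 m
Re = 1.37×10^5, ε/D = 0.00500 → f = 0.03127 (Swamee-Jain)
Major: h_f = f(L/D)·V²/2g = 0.03127·14474·0.09726 = 44.02 m
Minor: ΣK = 2.63; h_m = ΣK·V²/2g = 0.2558 m
Total H_L = 44.02 + 0.2558 = 44.28 m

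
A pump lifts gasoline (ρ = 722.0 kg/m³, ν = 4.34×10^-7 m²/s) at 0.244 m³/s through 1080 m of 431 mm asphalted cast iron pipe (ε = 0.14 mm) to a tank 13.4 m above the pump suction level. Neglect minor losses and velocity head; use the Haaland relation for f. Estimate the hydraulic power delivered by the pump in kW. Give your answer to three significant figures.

P_hyd ≈ 32.8 kW

V = 4Q/(πD²) = 1.672 m/s; Re = 1.66×10^6; ε/D = 3.25×10^-4; f = 0.01559
h_f = f(L/D)V²/2g = 5.571 m
Total head H = z + h_f = 13.4 + 5.571 = 18.97 m
P_hyd = ρgQH = 722.0·9.81·0.244·18.97 = 32.79 kW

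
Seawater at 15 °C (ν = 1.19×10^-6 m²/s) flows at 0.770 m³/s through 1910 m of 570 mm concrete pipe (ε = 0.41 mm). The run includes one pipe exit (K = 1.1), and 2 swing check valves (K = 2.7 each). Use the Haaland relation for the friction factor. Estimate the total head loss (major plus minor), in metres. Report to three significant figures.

V = 4Q/(πD²) = 3.018 m/s; V²/2g = 0.4641 m
Re = 1.45×10^6, ε/D = 7.19×10^-4 → f = 0.01842 (Haaland)
Major: h_f = f(L/D)·V²/2g = 0.01842·3351·0.4641 = 28.65 m
Minor: ΣK = 6.50; h_m = ΣK·V²/2g = 3.017 m
Total H_L = 28.65 + 3.017 = 31.67 m

H_L ≈ 31.7 m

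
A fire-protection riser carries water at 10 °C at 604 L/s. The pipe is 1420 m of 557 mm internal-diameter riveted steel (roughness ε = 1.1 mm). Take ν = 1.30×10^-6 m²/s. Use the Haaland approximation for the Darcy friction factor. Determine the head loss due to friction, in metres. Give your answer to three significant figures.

V = 4Q/(πD²) = 4·0.604/(π·0.557²) = 2.479 m/s
Re = VD/ν = 2.479·0.557/1.30×10^-6 = 1.06×10^6 → turbulent
ε/D = 1.1/557 = 0.00197
Haaland: f = 0.02354
h_f = f(L/D)V²/(2g) = 0.02354·(1420/0.557)·2.479²/(2·9.81) = 18.80 m

h_f ≈ 18.8 m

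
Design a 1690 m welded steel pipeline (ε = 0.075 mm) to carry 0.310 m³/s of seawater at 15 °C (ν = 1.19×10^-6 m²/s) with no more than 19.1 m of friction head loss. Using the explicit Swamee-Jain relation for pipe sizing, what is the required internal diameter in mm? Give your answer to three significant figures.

D ≈ 406 mm

Swamee-Jain (Type III): D = 0.66·[ε^1.25·(LQ²/(gh_f))^4.75 + ν·Q^9.4·(L/(gh_f))^5.2]^0.04
LQ²/(gh_f) = 0.8668; L/(gh_f) = 9.020
Term 1 = ε^1.25·(…)^4.75 = 3.54×10^-6; Term 2 = ν·Q^9.4·(…)^5.2 = 1.83×10^-6
D = 0.66·(3.54×10^-6 + 1.83×10^-6)^0.04 = 0.4062 m = 406 mm
Check: V = 2.39 m/s, Re = 8.17×10^5, f = 0.01479, h_f = 17.9 m ≈ 19.1 m ✓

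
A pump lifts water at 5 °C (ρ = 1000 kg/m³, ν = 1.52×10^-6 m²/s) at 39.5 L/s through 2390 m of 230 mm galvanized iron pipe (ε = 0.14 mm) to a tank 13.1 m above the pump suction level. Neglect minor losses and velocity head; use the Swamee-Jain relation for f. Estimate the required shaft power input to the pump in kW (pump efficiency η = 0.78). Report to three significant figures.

V = 4Q/(πD²) = 0.9507 m/s; Re = 1.44×10^5; ε/D = 6.09×10^-4; f = 0.02007
h_f = f(L/D)V²/2g = 9.606 m
Total head H = z + h_f = 13.1 + 9.606 = 22.71 m
P_hyd = ρgQH = 1000·9.81·0.0395·22.71 = 8.799 kW
P_shaft = P_hyd/η = 8.799/0.78 = 11.28 kW

P_shaft ≈ 11.3 kW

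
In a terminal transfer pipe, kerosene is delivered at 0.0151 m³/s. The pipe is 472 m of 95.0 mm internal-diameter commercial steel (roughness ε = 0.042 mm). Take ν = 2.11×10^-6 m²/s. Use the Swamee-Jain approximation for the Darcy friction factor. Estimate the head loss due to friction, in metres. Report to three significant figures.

V = 4Q/(πD²) = 4·0.0151/(π·0.0950²) = 2.130 m/s
Re = VD/ν = 2.130·0.0950/2.11×10^-6 = 9.59×10^4 → turbulent
ε/D = 0.042/95.0 = 4.42×10^-4
Swamee-Jain: f = 0.02027
h_f = f(L/D)V²/(2g) = 0.02027·(472/0.0950)·2.130²/(2·9.81) = 23.30 m

h_f ≈ 23.3 m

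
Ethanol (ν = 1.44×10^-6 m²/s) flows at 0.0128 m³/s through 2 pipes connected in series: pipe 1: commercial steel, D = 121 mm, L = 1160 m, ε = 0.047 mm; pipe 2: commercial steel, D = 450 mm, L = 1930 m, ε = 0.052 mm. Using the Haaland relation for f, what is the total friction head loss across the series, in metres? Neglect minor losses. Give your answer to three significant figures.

Pipe 1: V = 1.113 m/s, Re = 9.35×10^4, ε/D = 3.88×10^-4, f = 0.01978, h_1 = f(L/D)V²/2g = 11.97 m
Pipe 2: V = 0.08048 m/s, Re = 2.52×10^4, ε/D = 1.16×10^-4, f = 0.02454, h_2 = f(L/D)V²/2g = 0.03475 m
Series → Q common, losses add: H = Σh = 12.01 m

H ≈ 12.0 m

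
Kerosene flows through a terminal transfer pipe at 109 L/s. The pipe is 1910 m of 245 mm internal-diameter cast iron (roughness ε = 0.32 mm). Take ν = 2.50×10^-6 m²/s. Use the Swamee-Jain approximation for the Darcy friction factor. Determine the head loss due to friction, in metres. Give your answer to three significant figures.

h_f ≈ 47.1 m

V = 4Q/(πD²) = 4·0.109/(π·0.245²) = 2.312 m/s
Re = VD/ν = 2.312·0.245/2.50×10^-6 = 2.27×10^5 → turbulent
ε/D = 0.32/245 = 0.00131
Swamee-Jain: f = 0.02219
h_f = f(L/D)V²/(2g) = 0.02219·(1910/0.245)·2.312²/(2·9.81) = 47.13 m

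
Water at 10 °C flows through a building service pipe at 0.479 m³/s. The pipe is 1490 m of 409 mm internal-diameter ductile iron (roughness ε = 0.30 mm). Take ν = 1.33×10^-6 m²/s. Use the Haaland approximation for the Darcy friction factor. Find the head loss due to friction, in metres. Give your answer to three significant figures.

V = 4Q/(πD²) = 4·0.479/(π·0.409²) = 3.646 m/s
Re = VD/ν = 3.646·0.409/1.33×10^-6 = 1.12×10^6 → turbulent
ε/D = 0.30/409 = 7.33×10^-4
Haaland: f = 0.01857
h_f = f(L/D)V²/(2g) = 0.01857·(1490/0.409)·3.646²/(2·9.81) = 45.83 m

h_f ≈ 45.8 m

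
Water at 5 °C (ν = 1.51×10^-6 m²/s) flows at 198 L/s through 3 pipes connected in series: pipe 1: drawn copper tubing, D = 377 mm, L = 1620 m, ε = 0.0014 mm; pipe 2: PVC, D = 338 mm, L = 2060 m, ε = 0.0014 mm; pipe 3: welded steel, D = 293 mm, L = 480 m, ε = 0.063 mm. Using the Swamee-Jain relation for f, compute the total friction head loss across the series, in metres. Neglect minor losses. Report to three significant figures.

H ≈ 40.4 m

Pipe 1: V = 1.774 m/s, Re = 4.43×10^5, ε/D = 3.71×10^-6, f = 0.01344, h_1 = f(L/D)V²/2g = 9.258 m
Pipe 2: V = 2.207 m/s, Re = 4.94×10^5, ε/D = 4.14×10^-6, f = 0.01319, h_2 = f(L/D)V²/2g = 19.95 m
Pipe 3: V = 2.937 m/s, Re = 5.70×10^5, ε/D = 2.15×10^-4, f = 0.01549, h_3 = f(L/D)V²/2g = 11.15 m
Series → Q common, losses add: H = Σh = 40.36 m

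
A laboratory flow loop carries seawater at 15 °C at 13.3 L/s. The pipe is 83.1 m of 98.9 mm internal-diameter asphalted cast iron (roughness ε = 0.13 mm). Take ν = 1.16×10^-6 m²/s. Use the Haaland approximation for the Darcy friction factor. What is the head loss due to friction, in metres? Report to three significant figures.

h_f ≈ 2.88 m

V = 4Q/(πD²) = 4·0.0133/(π·0.0989²) = 1.731 m/s
Re = VD/ν = 1.731·0.0989/1.16×10^-6 = 1.48×10^5 → turbulent
ε/D = 0.13/98.9 = 0.00131
Haaland: f = 0.02243
h_f = f(L/D)V²/(2g) = 0.02243·(83.1/0.0989)·1.731²/(2·9.81) = 2.879 m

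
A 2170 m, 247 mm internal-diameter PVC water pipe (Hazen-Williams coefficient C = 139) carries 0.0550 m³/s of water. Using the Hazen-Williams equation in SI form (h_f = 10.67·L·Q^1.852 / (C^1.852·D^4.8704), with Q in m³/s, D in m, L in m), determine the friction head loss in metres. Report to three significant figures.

h_f = 10.67·2170·0.0550^1.852 / (139^1.852·0.247^4.8704) = 10.49 m

h_f ≈ 10.5 m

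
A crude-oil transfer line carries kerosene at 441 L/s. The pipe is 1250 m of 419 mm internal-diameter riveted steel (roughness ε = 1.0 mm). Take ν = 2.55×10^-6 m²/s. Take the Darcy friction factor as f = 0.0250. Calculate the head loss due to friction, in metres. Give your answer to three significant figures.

h_f ≈ 38.9 m

V = 4Q/(πD²) = 4·0.441/(π·0.419²) = 3.198 m/s
h_f = f(L/D)V²/(2g) = 0.02500·(1250/0.419)·3.198²/(2·9.81) = 38.88 m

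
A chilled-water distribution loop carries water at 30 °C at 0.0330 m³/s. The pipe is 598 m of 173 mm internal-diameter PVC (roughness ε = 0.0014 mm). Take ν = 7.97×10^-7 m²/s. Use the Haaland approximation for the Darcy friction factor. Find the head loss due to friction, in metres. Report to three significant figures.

h_f ≈ 4.99 m

V = 4Q/(πD²) = 4·0.0330/(π·0.173²) = 1.404 m/s
Re = VD/ν = 1.404·0.173/7.97×10^-7 = 3.05×10^5 → turbulent
ε/D = 0.0014/173 = 8.09×10^-6
Haaland: f = 0.01437
h_f = f(L/D)V²/(2g) = 0.01437·(598/0.173)·1.404²/(2·9.81) = 4.988 m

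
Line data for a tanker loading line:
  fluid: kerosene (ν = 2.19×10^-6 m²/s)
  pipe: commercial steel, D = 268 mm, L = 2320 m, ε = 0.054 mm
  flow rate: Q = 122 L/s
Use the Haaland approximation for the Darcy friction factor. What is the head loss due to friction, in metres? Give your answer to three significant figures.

V = 4Q/(πD²) = 4·0.122/(π·0.268²) = 2.163 m/s
Re = VD/ν = 2.163·0.268/2.19×10^-6 = 2.65×10^5 → turbulent
ε/D = 0.054/268 = 2.01×10^-4
Haaland: f = 0.01630
h_f = f(L/D)V²/(2g) = 0.01630·(2320/0.268)·2.163²/(2·9.81) = 33.65 m

h_f ≈ 33.6 m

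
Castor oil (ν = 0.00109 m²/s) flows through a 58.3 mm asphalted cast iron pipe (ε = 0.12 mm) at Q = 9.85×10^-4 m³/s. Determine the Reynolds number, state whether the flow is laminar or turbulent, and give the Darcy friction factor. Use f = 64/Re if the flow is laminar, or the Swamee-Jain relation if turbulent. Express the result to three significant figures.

Re ≈ 19.7; laminar; f = 64/Re ≈ 3.24

V = 4Q/(πD²) = 0.3690 m/s
Re = VD/ν = 0.3690·0.0583/0.00109 = 19.7
Re < 2300 → laminar → f = 64/Re = 3.243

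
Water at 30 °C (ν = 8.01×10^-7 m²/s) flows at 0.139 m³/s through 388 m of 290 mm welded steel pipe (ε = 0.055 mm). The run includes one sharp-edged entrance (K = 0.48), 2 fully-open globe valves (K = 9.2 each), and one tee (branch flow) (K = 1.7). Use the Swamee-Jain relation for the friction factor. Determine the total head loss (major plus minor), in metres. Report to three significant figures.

V = 4Q/(πD²) = 2.104 m/s; V²/2g = 0.2257 m
Re = 7.62×10^5, ε/D = 1.90×10^-4 → f = 0.01491 (Swamee-Jain)
Major: h_f = f(L/D)·V²/2g = 0.01491·1338·0.2257 = 4.503 m
Minor: ΣK = 20.6; h_m = ΣK·V²/2g = 4.645 m
Total H_L = 4.503 + 4.645 = 9.149 m

H_L ≈ 9.15 m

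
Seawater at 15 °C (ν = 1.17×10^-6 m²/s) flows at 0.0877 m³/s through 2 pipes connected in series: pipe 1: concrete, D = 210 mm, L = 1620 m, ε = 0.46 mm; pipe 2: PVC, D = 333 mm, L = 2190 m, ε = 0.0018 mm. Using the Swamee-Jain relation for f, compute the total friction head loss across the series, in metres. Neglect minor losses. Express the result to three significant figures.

H ≈ 66.7 m

Pipe 1: V = 2.532 m/s, Re = 4.54×10^5, ε/D = 0.00219, f = 0.02449, h_1 = f(L/D)V²/2g = 61.74 m
Pipe 2: V = 1.007 m/s, Re = 2.87×10^5, ε/D = 5.41×10^-6, f = 0.01456, h_2 = f(L/D)V²/2g = 4.949 m
Series → Q common, losses add: H = Σh = 66.69 m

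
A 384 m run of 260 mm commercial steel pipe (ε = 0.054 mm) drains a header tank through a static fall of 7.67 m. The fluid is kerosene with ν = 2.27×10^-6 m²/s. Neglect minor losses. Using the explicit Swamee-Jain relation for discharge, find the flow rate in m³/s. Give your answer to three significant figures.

Swamee-Jain (Type II): Q = -0.965·√(gD⁵h_f/L)·ln[ε/(3.7D) + √(3.17ν²L/(gD³h_f))]
√(gD⁵h_f/L) = √(9.81·0.260⁵·7.67/384) = 0.01526
ε/(3.7D) = 5.61×10^-5; √(3.17ν²L/(gD³h_f)) = 6.89×10^-5
Q = -0.965·0.01526·ln(1.250×10^-4) = 0.1323 m³/s
Check: V = 2.49 m/s, Re = 2.85×10^5, f = 0.01646, h_f = 7.70 m ≈ 7.67 m ✓

Q ≈ 0.132 m³/s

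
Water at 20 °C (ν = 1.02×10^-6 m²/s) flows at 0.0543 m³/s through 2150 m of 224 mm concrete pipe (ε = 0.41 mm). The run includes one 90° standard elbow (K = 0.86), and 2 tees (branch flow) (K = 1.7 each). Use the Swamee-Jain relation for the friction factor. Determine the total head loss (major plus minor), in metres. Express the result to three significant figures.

V = 4Q/(πD²) = 1.378 m/s; V²/2g = 0.09677 m
Re = 3.03×10^5, ε/D = 0.00183 → f = 0.02366 (Swamee-Jain)
Major: h_f = f(L/D)·V²/2g = 0.02366·9598·0.09677 = 21.98 m
Minor: ΣK = 4.26; h_m = ΣK·V²/2g = 0.4122 m
Total H_L = 21.98 + 0.4122 = 22.39 m

H_L ≈ 22.4 m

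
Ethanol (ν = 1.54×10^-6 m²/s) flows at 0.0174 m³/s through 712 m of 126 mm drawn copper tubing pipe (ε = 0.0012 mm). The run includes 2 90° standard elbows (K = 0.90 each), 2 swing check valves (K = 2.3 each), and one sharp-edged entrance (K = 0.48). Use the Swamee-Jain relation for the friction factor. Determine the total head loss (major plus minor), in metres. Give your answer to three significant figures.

H_L ≈ 10.5 m

V = 4Q/(πD²) = 1.395 m/s; V²/2g = 0.09925 m
Re = 1.14×10^5, ε/D = 9.52×10^-6 → f = 0.01744 (Swamee-Jain)
Major: h_f = f(L/D)·V²/2g = 0.01744·5651·0.09925 = 9.782 m
Minor: ΣK = 6.88; h_m = ΣK·V²/2g = 0.6829 m
Total H_L = 9.782 + 0.6829 = 10.46 m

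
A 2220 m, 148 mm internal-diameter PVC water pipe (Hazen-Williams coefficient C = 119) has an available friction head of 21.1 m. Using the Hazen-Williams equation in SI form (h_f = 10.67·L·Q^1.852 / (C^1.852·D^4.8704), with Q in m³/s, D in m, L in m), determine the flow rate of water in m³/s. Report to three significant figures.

Rearranging: Q = [h_f·C^1.852·D^4.8704 / (10.67·L)]^(1/1.852)
Q = [21.1·119^1.852·0.148^4.8704 / (10.67·2220)]^0.540 = 0.01764 m³/s

Q ≈ 0.0176 m³/s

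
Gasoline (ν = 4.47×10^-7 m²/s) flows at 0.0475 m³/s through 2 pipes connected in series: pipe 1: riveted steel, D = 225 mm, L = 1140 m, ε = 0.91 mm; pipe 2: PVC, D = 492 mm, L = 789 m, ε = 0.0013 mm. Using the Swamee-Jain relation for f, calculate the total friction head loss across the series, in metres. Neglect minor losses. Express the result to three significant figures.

H ≈ 10.7 m

Pipe 1: V = 1.195 m/s, Re = 6.01×10^5, ε/D = 0.00404, f = 0.02878, h_1 = f(L/D)V²/2g = 10.61 m
Pipe 2: V = 0.2498 m/s, Re = 2.75×10^5, ε/D = 2.64×10^-6, f = 0.01464, h_2 = f(L/D)V²/2g = 0.07470 m
Series → Q common, losses add: H = Σh = 10.68 m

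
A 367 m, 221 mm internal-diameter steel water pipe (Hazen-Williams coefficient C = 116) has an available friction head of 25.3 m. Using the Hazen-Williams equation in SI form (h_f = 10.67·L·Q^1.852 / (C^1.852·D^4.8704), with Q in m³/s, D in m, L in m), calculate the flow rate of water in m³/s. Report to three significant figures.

Rearranging: Q = [h_f·C^1.852·D^4.8704 / (10.67·L)]^(1/1.852)
Q = [25.3·116^1.852·0.221^4.8704 / (10.67·367)]^0.540 = 0.1439 m³/s

Q ≈ 0.144 m³/s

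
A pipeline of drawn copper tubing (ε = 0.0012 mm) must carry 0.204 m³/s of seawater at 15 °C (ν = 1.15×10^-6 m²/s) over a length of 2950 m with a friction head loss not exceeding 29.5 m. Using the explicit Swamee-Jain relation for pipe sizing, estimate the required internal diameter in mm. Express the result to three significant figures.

Swamee-Jain (Type III): D = 0.66·[ε^1.25·(LQ²/(gh_f))^4.75 + ν·Q^9.4·(L/(gh_f))^5.2]^0.04
LQ²/(gh_f) = 0.4242; L/(gh_f) = 10.19
Term 1 = ε^1.25·(…)^4.75 = 6.76×10^-10; Term 2 = ν·Q^9.4·(…)^5.2 = 6.52×10^-8
D = 0.66·(6.76×10^-10 + 6.52×10^-8)^0.04 = 0.3406 m = 341 mm
Check: V = 2.24 m/s, Re = 6.63×10^5, f = 0.01252, h_f = 27.7 m ≈ 29.5 m ✓

D ≈ 341 mm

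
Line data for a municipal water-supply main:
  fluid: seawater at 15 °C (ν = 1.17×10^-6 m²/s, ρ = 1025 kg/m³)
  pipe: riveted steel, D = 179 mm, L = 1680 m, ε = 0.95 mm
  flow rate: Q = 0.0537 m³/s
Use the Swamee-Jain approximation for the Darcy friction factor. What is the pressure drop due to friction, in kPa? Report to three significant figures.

Δp ≈ 686 kPa

V = 4Q/(πD²) = 4·0.0537/(π·0.179²) = 2.134 m/s
Re = VD/ν = 2.134·0.179/1.17×10^-6 = 3.26×10^5 → turbulent
ε/D = 0.95/179 = 0.00531
Swamee-Jain: f = 0.03133
h_f = f(L/D)V²/(2g) = 0.03133·(1680/0.179)·2.134²/(2·9.81) = 68.25 m
Δp = ρg·h_f = 1025·9.81·68.25 = 686.2 kPa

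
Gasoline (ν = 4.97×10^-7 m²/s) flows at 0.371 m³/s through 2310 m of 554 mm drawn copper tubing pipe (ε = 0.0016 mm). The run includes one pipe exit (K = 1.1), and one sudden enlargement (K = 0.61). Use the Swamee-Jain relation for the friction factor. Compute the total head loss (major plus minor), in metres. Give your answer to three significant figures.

H_L ≈ 5.60 m

V = 4Q/(πD²) = 1.539 m/s; V²/2g = 0.1207 m
Re = 1.72×10^6, ε/D = 2.89×10^-6 → f = 0.01072 (Swamee-Jain)
Major: h_f = f(L/D)·V²/2g = 0.01072·4170·0.1207 = 5.398 m
Minor: ΣK = 1.71; h_m = ΣK·V²/2g = 0.2065 m
Total H_L = 5.398 + 0.2065 = 5.604 m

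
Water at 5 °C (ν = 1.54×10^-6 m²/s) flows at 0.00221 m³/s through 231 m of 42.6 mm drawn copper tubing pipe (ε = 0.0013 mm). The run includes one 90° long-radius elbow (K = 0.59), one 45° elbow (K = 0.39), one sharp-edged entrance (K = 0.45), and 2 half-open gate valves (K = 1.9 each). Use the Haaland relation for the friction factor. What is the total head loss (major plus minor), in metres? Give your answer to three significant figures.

H_L ≈ 14.9 m

V = 4Q/(πD²) = 1.551 m/s; V²/2g = 0.1225 m
Re = 4.29×10^4, ε/D = 3.05×10^-5 → f = 0.02152 (Haaland)
Major: h_f = f(L/D)·V²/2g = 0.02152·5423·0.1225 = 14.30 m
Minor: ΣK = 5.23; h_m = ΣK·V²/2g = 0.6409 m
Total H_L = 14.30 + 0.6409 = 14.94 m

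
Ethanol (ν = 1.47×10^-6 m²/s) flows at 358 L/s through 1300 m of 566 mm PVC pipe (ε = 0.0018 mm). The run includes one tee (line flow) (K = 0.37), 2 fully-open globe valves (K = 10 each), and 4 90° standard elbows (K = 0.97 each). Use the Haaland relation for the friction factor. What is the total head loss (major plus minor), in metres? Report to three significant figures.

H_L ≈ 5.56 m

V = 4Q/(πD²) = 1.423 m/s; V²/2g = 0.1032 m
Re = 5.48×10^5, ε/D = 3.18×10^-6 → f = 0.01289 (Haaland)
Major: h_f = f(L/D)·V²/2g = 0.01289·2297·0.1032 = 3.055 m
Minor: ΣK = 24.2; h_m = ΣK·V²/2g = 2.502 m
Total H_L = 3.055 + 2.502 = 5.557 m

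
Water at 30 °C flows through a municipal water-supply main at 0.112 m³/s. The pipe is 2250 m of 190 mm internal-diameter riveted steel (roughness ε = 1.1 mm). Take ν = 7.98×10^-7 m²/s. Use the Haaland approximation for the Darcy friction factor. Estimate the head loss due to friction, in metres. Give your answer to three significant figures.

V = 4Q/(πD²) = 4·0.112/(π·0.190²) = 3.950 m/s
Re = VD/ν = 3.950·0.190/7.98×10^-7 = 9.41×10^5 → turbulent
ε/D = 1.1/190 = 0.00579
Haaland: f = 0.03191
h_f = f(L/D)V²/(2g) = 0.03191·(2250/0.190)·3.950²/(2·9.81) = 300.5 m

h_f ≈ 301 m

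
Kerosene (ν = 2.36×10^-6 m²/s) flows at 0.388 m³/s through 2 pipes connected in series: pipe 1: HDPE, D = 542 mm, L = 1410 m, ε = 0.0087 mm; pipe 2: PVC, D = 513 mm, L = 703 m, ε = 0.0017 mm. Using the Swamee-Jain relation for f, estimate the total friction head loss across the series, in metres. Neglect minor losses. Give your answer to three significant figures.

Pipe 1: V = 1.682 m/s, Re = 3.86×10^5, ε/D = 1.61×10^-5, f = 0.01394, h_1 = f(L/D)V²/2g = 5.225 m
Pipe 2: V = 1.877 m/s, Re = 4.08×10^5, ε/D = 3.31×10^-6, f = 0.01363, h_2 = f(L/D)V²/2g = 3.354 m
Series → Q common, losses add: H = Σh = 8.579 m

H ≈ 8.58 m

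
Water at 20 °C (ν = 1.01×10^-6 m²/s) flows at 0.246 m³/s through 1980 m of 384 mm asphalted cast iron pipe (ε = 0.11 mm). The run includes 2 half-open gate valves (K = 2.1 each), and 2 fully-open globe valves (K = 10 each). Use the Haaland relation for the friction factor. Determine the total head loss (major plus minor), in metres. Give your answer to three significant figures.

H_L ≈ 24.1 m

V = 4Q/(πD²) = 2.124 m/s; V²/2g = 0.2300 m
Re = 8.08×10^5, ε/D = 2.86×10^-4 → f = 0.01562 (Haaland)
Major: h_f = f(L/D)·V²/2g = 0.01562·5156·0.2300 = 18.52 m
Minor: ΣK = 24.2; h_m = ΣK·V²/2g = 5.565 m
Total H_L = 18.52 + 5.565 = 24.09 m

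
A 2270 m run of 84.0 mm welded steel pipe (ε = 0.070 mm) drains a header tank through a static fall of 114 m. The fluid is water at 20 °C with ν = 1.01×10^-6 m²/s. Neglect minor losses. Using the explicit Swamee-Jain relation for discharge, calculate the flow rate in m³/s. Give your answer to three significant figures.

Q ≈ 0.0111 m³/s

Swamee-Jain (Type II): Q = -0.965·√(gD⁵h_f/L)·ln[ε/(3.7D) + √(3.17ν²L/(gD³h_f))]
√(gD⁵h_f/L) = √(9.81·0.0840⁵·114/2270) = 0.001435
ε/(3.7D) = 2.25×10^-4; √(3.17ν²L/(gD³h_f)) = 1.05×10^-4
Q = -0.965·0.001435·ln(3.305×10^-4) = 0.01110 m³/s
Check: V = 2.00 m/s, Re = 1.67×10^5, f = 0.02078, h_f = 115 m ≈ 114 m ✓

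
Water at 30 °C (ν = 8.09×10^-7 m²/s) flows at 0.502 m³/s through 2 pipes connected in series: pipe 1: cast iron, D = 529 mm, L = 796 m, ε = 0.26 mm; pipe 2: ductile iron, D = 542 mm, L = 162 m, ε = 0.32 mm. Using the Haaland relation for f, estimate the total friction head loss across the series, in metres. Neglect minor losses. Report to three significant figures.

H ≈ 8.06 m

Pipe 1: V = 2.284 m/s, Re = 1.49×10^6, ε/D = 4.91×10^-4, f = 0.01697, h_1 = f(L/D)V²/2g = 6.790 m
Pipe 2: V = 2.176 m/s, Re = 1.46×10^6, ε/D = 5.90×10^-4, f = 0.01765, h_2 = f(L/D)V²/2g = 1.273 m
Series → Q common, losses add: H = Σh = 8.063 m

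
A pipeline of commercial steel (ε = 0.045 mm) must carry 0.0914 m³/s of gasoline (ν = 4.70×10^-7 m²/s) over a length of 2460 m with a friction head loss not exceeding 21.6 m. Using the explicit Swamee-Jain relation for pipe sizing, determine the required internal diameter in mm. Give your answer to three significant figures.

D ≈ 261 mm

Swamee-Jain (Type III): D = 0.66·[ε^1.25·(LQ²/(gh_f))^4.75 + ν·Q^9.4·(L/(gh_f))^5.2]^0.04
LQ²/(gh_f) = 0.09699; L/(gh_f) = 11.61
Term 1 = ε^1.25·(…)^4.75 = 5.67×10^-11; Term 2 = ν·Q^9.4·(…)^5.2 = 2.77×10^-11
D = 0.66·(5.67×10^-11 + 2.77×10^-11)^0.04 = 0.2610 m = 261 mm
Check: V = 1.71 m/s, Re = 9.49×10^5, f = 0.01451, h_f = 20.4 m ≈ 21.6 m ✓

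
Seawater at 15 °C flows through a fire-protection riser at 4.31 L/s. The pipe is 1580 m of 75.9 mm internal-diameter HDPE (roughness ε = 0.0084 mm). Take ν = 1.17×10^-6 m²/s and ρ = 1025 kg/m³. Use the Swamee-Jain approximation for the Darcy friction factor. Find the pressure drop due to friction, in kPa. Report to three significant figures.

Δp ≈ 197 kPa

V = 4Q/(πD²) = 4·0.00431/(π·0.0759²) = 0.9526 m/s
Re = VD/ν = 0.9526·0.0759/1.17×10^-6 = 6.18×10^4 → turbulent
ε/D = 0.0084/75.9 = 1.11×10^-4
Swamee-Jain: f = 0.02031
h_f = f(L/D)V²/(2g) = 0.02031·(1580/0.0759)·0.9526²/(2·9.81) = 19.55 m
Δp = ρg·h_f = 1025·9.81·19.55 = 196.6 kPa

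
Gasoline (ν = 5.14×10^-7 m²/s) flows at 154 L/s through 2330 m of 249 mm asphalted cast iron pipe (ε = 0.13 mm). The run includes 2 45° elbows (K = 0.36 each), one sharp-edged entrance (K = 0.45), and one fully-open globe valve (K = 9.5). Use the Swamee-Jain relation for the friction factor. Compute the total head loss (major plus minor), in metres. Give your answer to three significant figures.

V = 4Q/(πD²) = 3.163 m/s; V²/2g = 0.5098 m
Re = 1.53×10^6, ε/D = 5.22×10^-4 → f = 0.01727 (Swamee-Jain)
Major: h_f = f(L/D)·V²/2g = 0.01727·9357·0.5098 = 82.37 m
Minor: ΣK = 10.7; h_m = ΣK·V²/2g = 5.439 m
Total H_L = 82.37 + 5.439 = 87.81 m

H_L ≈ 87.8 m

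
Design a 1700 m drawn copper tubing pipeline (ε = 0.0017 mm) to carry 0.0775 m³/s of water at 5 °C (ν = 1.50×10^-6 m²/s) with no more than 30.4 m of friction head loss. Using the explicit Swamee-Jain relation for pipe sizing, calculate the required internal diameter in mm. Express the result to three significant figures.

D ≈ 212 mm

Swamee-Jain (Type III): D = 0.66·[ε^1.25·(LQ²/(gh_f))^4.75 + ν·Q^9.4·(L/(gh_f))^5.2]^0.04
LQ²/(gh_f) = 0.03424; L/(gh_f) = 5.700
Term 1 = ε^1.25·(…)^4.75 = 6.71×10^-15; Term 2 = ν·Q^9.4·(…)^5.2 = 4.64×10^-13
D = 0.66·(6.71×10^-15 + 4.64×10^-13)^0.04 = 0.2121 m = 212 mm
Check: V = 2.19 m/s, Re = 3.10×10^5, f = 0.01438, h_f = 28.3 m ≈ 30.4 m ✓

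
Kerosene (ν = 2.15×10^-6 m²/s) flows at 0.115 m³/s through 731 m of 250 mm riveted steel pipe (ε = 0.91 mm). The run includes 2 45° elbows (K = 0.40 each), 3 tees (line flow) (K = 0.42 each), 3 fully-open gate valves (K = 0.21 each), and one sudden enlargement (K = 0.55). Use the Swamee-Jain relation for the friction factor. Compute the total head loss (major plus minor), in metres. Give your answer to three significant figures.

V = 4Q/(πD²) = 2.343 m/s; V²/2g = 0.2797 m
Re = 2.72×10^5, ε/D = 0.00364 → f = 0.02823 (Swamee-Jain)
Major: h_f = f(L/D)·V²/2g = 0.02823·2924·0.2797 = 23.09 m
Minor: ΣK = 3.24; h_m = ΣK·V²/2g = 0.9064 m
Total H_L = 23.09 + 0.9064 = 24.00 m

H_L ≈ 24.0 m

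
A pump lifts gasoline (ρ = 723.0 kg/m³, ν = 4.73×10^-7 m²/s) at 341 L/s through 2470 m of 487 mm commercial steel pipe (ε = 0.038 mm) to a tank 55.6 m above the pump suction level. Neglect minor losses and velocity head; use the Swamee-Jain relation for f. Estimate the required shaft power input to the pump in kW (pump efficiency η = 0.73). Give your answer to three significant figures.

P_shaft ≈ 220 kW

V = 4Q/(πD²) = 1.831 m/s; Re = 1.88×10^6; ε/D = 7.80×10^-5; f = 0.01252
h_f = f(L/D)V²/2g = 10.85 m
Total head H = z + h_f = 55.6 + 10.85 = 66.45 m
P_hyd = ρgQH = 723.0·9.81·0.341·66.45 = 160.7 kW
P_shaft = P_hyd/η = 160.7/0.73 = 220.1 kW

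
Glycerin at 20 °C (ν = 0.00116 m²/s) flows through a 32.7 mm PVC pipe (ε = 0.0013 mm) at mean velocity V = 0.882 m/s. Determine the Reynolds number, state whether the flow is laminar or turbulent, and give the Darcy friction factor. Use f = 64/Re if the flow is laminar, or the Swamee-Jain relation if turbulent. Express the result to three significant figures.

Re ≈ 24.9; laminar; f = 64/Re ≈ 2.57

Re = VD/ν = 0.8820·0.0327/0.00116 = 24.9
Re < 2300 → laminar → f = 64/Re = 2.574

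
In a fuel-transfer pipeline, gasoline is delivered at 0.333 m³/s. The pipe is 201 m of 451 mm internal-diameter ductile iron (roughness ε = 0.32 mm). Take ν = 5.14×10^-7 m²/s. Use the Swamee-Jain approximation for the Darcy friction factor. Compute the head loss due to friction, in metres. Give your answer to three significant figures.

V = 4Q/(πD²) = 4·0.333/(π·0.451²) = 2.084 m/s
Re = VD/ν = 2.084·0.451/5.14×10^-7 = 1.83×10^6 → turbulent
ε/D = 0.32/451 = 7.10×10^-4
Swamee-Jain: f = 0.01838
h_f = f(L/D)V²/(2g) = 0.01838·(201/0.451)·2.084²/(2·9.81) = 1.814 m

h_f ≈ 1.81 m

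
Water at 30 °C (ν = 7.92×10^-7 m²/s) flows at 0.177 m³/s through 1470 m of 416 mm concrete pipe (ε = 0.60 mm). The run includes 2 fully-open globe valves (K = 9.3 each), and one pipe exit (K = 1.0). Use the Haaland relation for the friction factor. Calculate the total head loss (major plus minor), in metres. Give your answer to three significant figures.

V = 4Q/(πD²) = 1.302 m/s; V²/2g = 0.08644 m
Re = 6.84×10^5, ε/D = 0.00144 → f = 0.02185 (Haaland)
Major: h_f = f(L/D)·V²/2g = 0.02185·3534·0.08644 = 6.674 m
Minor: ΣK = 19.6; h_m = ΣK·V²/2g = 1.694 m
Total H_L = 6.674 + 1.694 = 8.368 m

H_L ≈ 8.37 m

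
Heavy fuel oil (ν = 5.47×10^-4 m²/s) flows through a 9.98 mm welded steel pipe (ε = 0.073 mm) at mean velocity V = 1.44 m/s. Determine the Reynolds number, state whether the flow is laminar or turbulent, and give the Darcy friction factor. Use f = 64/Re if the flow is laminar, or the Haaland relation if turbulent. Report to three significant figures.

Re ≈ 26.3; laminar; f = 64/Re ≈ 2.44

Re = VD/ν = 1.440·0.00998/5.47×10^-4 = 26.3
Re < 2300 → laminar → f = 64/Re = 2.436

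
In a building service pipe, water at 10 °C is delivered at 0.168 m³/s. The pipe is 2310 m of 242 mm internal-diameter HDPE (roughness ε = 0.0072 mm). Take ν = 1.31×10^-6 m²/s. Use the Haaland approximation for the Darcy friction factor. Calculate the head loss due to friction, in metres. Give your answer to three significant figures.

V = 4Q/(πD²) = 4·0.168/(π·0.242²) = 3.652 m/s
Re = VD/ν = 3.652·0.242/1.31×10^-6 = 6.75×10^5 → turbulent
ε/D = 0.0072/242 = 2.98×10^-5
Haaland: f = 0.01283
h_f = f(L/D)V²/(2g) = 0.01283·(2310/0.242)·3.652²/(2·9.81) = 83.26 m

h_f ≈ 83.3 m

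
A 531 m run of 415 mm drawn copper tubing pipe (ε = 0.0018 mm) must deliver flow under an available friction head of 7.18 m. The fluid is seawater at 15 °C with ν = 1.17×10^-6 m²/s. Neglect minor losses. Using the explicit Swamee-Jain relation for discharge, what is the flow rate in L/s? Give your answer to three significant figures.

Q ≈ 417 L/s

Swamee-Jain (Type II): Q = -0.965·√(gD⁵h_f/L)·ln[ε/(3.7D) + √(3.17ν²L/(gD³h_f))]
√(gD⁵h_f/L) = √(9.81·0.415⁵·7.18/531) = 0.04041
ε/(3.7D) = 1.17×10^-6; √(3.17ν²L/(gD³h_f)) = 2.14×10^-5
Q = -0.965·0.04041·ln(2.257×10^-5) = 0.4172 m³/s
Check: V = 3.08 m/s, Re = 1.09×10^6, f = 0.01155, h_f = 7.16 m ≈ 7.18 m ✓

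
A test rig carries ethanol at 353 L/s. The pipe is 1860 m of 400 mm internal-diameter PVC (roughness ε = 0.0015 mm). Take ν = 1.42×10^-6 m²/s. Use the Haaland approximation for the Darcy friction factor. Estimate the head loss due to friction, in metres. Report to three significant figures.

h_f ≈ 22.6 m

V = 4Q/(πD²) = 4·0.353/(π·0.400²) = 2.809 m/s
Re = VD/ν = 2.809·0.400/1.42×10^-6 = 7.91×10^5 → turbulent
ε/D = 0.0015/400 = 3.75×10^-6
Haaland: f = 0.01211
h_f = f(L/D)V²/(2g) = 0.01211·(1860/0.400)·2.809²/(2·9.81) = 22.65 m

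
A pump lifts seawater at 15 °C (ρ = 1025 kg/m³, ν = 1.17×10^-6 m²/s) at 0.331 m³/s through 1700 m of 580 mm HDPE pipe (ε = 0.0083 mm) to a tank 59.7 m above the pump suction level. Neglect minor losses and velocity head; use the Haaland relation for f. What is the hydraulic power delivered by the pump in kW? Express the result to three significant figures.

P_hyd ≈ 209 kW

V = 4Q/(πD²) = 1.253 m/s; Re = 6.21×10^5; ε/D = 1.43×10^-5; f = 0.01276
h_f = f(L/D)V²/2g = 2.993 m
Total head H = z + h_f = 59.7 + 2.993 = 62.69 m
P_hyd = ρgQH = 1025·9.81·0.331·62.69 = 208.7 kW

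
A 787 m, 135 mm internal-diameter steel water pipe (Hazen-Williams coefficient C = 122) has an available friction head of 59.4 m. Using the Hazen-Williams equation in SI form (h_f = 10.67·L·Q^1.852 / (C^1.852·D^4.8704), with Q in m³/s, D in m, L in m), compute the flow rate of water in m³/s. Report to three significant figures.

Q ≈ 0.0435 m³/s

Rearranging: Q = [h_f·C^1.852·D^4.8704 / (10.67·L)]^(1/1.852)
Q = [59.4·122^1.852·0.135^4.8704 / (10.67·787)]^0.540 = 0.04347 m³/s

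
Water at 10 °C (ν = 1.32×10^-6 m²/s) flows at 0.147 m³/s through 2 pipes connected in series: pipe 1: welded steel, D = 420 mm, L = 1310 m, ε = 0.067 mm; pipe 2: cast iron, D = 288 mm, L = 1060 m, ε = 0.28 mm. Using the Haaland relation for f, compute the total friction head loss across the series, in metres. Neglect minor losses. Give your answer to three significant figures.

Pipe 1: V = 1.061 m/s, Re = 3.38×10^5, ε/D = 1.60×10^-4, f = 0.01552, h_1 = f(L/D)V²/2g = 2.777 m
Pipe 2: V = 2.257 m/s, Re = 4.92×10^5, ε/D = 9.72×10^-4, f = 0.02008, h_2 = f(L/D)V²/2g = 19.18 m
Series → Q common, losses add: H = Σh = 21.96 m

H ≈ 22.0 m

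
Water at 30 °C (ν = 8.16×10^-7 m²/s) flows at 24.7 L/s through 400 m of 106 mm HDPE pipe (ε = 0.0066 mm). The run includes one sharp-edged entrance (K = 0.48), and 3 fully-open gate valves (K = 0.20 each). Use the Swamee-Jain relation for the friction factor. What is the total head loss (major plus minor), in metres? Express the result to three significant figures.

H_L ≈ 22.5 m

V = 4Q/(πD²) = 2.799 m/s; V²/2g = 0.3993 m
Re = 3.64×10^5, ε/D = 6.23×10^-5 → f = 0.01464 (Swamee-Jain)
Major: h_f = f(L/D)·V²/2g = 0.01464·3774·0.3993 = 22.05 m
Minor: ΣK = 1.08; h_m = ΣK·V²/2g = 0.4312 m
Total H_L = 22.05 + 0.4312 = 22.48 m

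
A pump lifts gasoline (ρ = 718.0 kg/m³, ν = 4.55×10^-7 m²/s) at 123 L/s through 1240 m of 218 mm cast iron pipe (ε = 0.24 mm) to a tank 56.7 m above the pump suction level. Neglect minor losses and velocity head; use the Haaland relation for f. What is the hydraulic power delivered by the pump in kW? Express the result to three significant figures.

V = 4Q/(πD²) = 3.295 m/s; Re = 1.58×10^6; ε/D = 0.00110; f = 0.02030
h_f = f(L/D)V²/2g = 63.92 m
Total head H = z + h_f = 56.7 + 63.92 = 120.6 m
P_hyd = ρgQH = 718.0·9.81·0.123·120.6 = 104.5 kW

P_hyd ≈ 104 kW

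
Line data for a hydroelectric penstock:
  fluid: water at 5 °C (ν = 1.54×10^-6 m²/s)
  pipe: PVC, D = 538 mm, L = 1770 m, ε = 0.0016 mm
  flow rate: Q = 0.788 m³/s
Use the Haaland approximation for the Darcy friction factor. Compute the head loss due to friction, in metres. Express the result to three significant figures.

h_f ≈ 22.7 m

V = 4Q/(πD²) = 4·0.788/(π·0.538²) = 3.466 m/s
Re = VD/ν = 3.466·0.538/1.54×10^-6 = 1.21×10^6 → turbulent
ε/D = 0.0016/538 = 2.97×10^-6
Haaland: f = 0.01128
h_f = f(L/D)V²/(2g) = 0.01128·(1770/0.538)·3.466²/(2·9.81) = 22.72 m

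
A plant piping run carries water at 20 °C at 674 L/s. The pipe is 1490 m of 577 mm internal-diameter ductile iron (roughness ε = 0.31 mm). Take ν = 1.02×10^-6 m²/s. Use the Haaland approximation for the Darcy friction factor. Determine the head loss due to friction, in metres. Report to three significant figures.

h_f ≈ 15.1 m

V = 4Q/(πD²) = 4·0.674/(π·0.577²) = 2.578 m/s
Re = VD/ν = 2.578·0.577/1.02×10^-6 = 1.46×10^6 → turbulent
ε/D = 0.31/577 = 5.37×10^-4
Haaland: f = 0.01730
h_f = f(L/D)V²/(2g) = 0.01730·(1490/0.577)·2.578²/(2·9.81) = 15.12 m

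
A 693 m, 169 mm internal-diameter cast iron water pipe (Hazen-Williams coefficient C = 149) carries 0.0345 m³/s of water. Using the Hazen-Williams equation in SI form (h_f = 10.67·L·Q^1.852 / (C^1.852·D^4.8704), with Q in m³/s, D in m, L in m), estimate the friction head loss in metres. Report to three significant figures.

h_f = 10.67·693·0.0345^1.852 / (149^1.852·0.169^4.8704) = 7.883 m

h_f ≈ 7.88 m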